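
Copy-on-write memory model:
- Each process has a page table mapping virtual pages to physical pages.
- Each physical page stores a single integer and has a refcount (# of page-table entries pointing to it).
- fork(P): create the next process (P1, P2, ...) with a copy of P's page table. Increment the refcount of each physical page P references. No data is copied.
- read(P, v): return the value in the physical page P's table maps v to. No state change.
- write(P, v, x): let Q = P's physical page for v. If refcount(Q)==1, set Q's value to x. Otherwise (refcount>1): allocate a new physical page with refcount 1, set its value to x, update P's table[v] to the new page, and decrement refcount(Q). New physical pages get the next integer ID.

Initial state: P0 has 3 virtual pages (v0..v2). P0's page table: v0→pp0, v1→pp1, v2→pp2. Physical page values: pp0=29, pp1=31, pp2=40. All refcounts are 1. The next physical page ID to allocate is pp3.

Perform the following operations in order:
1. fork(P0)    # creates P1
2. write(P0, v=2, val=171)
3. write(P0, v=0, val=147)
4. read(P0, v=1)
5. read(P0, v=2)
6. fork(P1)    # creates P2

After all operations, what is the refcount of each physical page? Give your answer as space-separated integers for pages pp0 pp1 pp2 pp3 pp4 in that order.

Op 1: fork(P0) -> P1. 3 ppages; refcounts: pp0:2 pp1:2 pp2:2
Op 2: write(P0, v2, 171). refcount(pp2)=2>1 -> COPY to pp3. 4 ppages; refcounts: pp0:2 pp1:2 pp2:1 pp3:1
Op 3: write(P0, v0, 147). refcount(pp0)=2>1 -> COPY to pp4. 5 ppages; refcounts: pp0:1 pp1:2 pp2:1 pp3:1 pp4:1
Op 4: read(P0, v1) -> 31. No state change.
Op 5: read(P0, v2) -> 171. No state change.
Op 6: fork(P1) -> P2. 5 ppages; refcounts: pp0:2 pp1:3 pp2:2 pp3:1 pp4:1

Answer: 2 3 2 1 1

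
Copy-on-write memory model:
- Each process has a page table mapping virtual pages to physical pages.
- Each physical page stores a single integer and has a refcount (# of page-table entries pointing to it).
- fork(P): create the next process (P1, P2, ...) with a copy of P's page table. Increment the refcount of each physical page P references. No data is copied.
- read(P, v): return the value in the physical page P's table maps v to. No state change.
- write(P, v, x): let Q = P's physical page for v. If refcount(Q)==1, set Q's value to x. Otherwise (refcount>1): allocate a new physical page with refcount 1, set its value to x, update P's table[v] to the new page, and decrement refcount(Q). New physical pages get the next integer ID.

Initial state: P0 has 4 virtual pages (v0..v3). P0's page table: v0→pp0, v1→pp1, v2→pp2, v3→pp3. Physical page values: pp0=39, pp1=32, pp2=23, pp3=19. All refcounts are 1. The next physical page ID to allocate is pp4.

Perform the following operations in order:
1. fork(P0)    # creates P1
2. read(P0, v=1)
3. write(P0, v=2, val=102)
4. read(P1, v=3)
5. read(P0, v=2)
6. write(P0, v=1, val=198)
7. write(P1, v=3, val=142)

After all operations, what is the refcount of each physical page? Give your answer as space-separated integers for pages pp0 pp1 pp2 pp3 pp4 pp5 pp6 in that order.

Answer: 2 1 1 1 1 1 1

Derivation:
Op 1: fork(P0) -> P1. 4 ppages; refcounts: pp0:2 pp1:2 pp2:2 pp3:2
Op 2: read(P0, v1) -> 32. No state change.
Op 3: write(P0, v2, 102). refcount(pp2)=2>1 -> COPY to pp4. 5 ppages; refcounts: pp0:2 pp1:2 pp2:1 pp3:2 pp4:1
Op 4: read(P1, v3) -> 19. No state change.
Op 5: read(P0, v2) -> 102. No state change.
Op 6: write(P0, v1, 198). refcount(pp1)=2>1 -> COPY to pp5. 6 ppages; refcounts: pp0:2 pp1:1 pp2:1 pp3:2 pp4:1 pp5:1
Op 7: write(P1, v3, 142). refcount(pp3)=2>1 -> COPY to pp6. 7 ppages; refcounts: pp0:2 pp1:1 pp2:1 pp3:1 pp4:1 pp5:1 pp6:1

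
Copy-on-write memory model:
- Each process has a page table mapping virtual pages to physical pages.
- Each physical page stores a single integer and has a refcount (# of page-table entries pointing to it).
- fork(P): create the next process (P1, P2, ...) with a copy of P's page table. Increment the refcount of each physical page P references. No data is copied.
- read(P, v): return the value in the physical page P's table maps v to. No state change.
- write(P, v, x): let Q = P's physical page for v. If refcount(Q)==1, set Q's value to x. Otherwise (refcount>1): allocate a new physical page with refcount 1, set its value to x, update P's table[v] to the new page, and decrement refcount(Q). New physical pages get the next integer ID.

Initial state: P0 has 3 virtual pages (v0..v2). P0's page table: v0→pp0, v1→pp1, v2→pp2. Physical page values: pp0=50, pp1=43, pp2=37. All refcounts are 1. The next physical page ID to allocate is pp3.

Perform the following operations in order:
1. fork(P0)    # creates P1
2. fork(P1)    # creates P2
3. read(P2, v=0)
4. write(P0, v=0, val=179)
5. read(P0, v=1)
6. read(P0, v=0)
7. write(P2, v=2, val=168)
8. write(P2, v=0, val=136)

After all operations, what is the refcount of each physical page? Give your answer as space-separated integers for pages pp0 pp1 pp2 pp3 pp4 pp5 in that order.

Op 1: fork(P0) -> P1. 3 ppages; refcounts: pp0:2 pp1:2 pp2:2
Op 2: fork(P1) -> P2. 3 ppages; refcounts: pp0:3 pp1:3 pp2:3
Op 3: read(P2, v0) -> 50. No state change.
Op 4: write(P0, v0, 179). refcount(pp0)=3>1 -> COPY to pp3. 4 ppages; refcounts: pp0:2 pp1:3 pp2:3 pp3:1
Op 5: read(P0, v1) -> 43. No state change.
Op 6: read(P0, v0) -> 179. No state change.
Op 7: write(P2, v2, 168). refcount(pp2)=3>1 -> COPY to pp4. 5 ppages; refcounts: pp0:2 pp1:3 pp2:2 pp3:1 pp4:1
Op 8: write(P2, v0, 136). refcount(pp0)=2>1 -> COPY to pp5. 6 ppages; refcounts: pp0:1 pp1:3 pp2:2 pp3:1 pp4:1 pp5:1

Answer: 1 3 2 1 1 1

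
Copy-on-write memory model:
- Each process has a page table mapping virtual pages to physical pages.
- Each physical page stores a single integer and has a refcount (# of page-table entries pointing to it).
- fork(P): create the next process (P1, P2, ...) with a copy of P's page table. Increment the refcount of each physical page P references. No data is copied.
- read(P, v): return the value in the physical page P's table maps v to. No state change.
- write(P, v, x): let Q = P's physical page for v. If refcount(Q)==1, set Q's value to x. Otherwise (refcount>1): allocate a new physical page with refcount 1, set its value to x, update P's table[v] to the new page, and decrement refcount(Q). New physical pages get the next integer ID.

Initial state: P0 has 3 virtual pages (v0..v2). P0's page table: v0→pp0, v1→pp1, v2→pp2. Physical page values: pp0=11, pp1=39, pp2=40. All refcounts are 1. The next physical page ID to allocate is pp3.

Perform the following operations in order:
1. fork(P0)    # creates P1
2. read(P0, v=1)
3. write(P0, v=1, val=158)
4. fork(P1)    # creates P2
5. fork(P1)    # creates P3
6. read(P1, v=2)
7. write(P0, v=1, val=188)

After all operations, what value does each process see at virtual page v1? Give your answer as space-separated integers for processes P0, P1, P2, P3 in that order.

Op 1: fork(P0) -> P1. 3 ppages; refcounts: pp0:2 pp1:2 pp2:2
Op 2: read(P0, v1) -> 39. No state change.
Op 3: write(P0, v1, 158). refcount(pp1)=2>1 -> COPY to pp3. 4 ppages; refcounts: pp0:2 pp1:1 pp2:2 pp3:1
Op 4: fork(P1) -> P2. 4 ppages; refcounts: pp0:3 pp1:2 pp2:3 pp3:1
Op 5: fork(P1) -> P3. 4 ppages; refcounts: pp0:4 pp1:3 pp2:4 pp3:1
Op 6: read(P1, v2) -> 40. No state change.
Op 7: write(P0, v1, 188). refcount(pp3)=1 -> write in place. 4 ppages; refcounts: pp0:4 pp1:3 pp2:4 pp3:1
P0: v1 -> pp3 = 188
P1: v1 -> pp1 = 39
P2: v1 -> pp1 = 39
P3: v1 -> pp1 = 39

Answer: 188 39 39 39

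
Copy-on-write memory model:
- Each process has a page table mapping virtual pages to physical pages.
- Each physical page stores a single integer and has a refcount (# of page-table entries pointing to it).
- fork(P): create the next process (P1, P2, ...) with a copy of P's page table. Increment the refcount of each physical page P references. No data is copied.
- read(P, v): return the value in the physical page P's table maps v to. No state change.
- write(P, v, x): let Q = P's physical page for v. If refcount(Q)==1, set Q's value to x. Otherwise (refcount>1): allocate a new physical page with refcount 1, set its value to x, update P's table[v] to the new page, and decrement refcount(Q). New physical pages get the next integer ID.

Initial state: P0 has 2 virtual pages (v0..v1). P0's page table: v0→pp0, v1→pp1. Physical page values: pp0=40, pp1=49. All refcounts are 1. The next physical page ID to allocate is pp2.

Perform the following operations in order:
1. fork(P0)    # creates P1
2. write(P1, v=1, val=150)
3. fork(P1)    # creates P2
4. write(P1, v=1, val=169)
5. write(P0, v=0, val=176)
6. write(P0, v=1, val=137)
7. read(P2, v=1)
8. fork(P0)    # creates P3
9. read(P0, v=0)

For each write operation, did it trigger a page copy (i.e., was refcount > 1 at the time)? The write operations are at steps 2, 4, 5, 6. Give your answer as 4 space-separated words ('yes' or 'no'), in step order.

Op 1: fork(P0) -> P1. 2 ppages; refcounts: pp0:2 pp1:2
Op 2: write(P1, v1, 150). refcount(pp1)=2>1 -> COPY to pp2. 3 ppages; refcounts: pp0:2 pp1:1 pp2:1
Op 3: fork(P1) -> P2. 3 ppages; refcounts: pp0:3 pp1:1 pp2:2
Op 4: write(P1, v1, 169). refcount(pp2)=2>1 -> COPY to pp3. 4 ppages; refcounts: pp0:3 pp1:1 pp2:1 pp3:1
Op 5: write(P0, v0, 176). refcount(pp0)=3>1 -> COPY to pp4. 5 ppages; refcounts: pp0:2 pp1:1 pp2:1 pp3:1 pp4:1
Op 6: write(P0, v1, 137). refcount(pp1)=1 -> write in place. 5 ppages; refcounts: pp0:2 pp1:1 pp2:1 pp3:1 pp4:1
Op 7: read(P2, v1) -> 150. No state change.
Op 8: fork(P0) -> P3. 5 ppages; refcounts: pp0:2 pp1:2 pp2:1 pp3:1 pp4:2
Op 9: read(P0, v0) -> 176. No state change.

yes yes yes no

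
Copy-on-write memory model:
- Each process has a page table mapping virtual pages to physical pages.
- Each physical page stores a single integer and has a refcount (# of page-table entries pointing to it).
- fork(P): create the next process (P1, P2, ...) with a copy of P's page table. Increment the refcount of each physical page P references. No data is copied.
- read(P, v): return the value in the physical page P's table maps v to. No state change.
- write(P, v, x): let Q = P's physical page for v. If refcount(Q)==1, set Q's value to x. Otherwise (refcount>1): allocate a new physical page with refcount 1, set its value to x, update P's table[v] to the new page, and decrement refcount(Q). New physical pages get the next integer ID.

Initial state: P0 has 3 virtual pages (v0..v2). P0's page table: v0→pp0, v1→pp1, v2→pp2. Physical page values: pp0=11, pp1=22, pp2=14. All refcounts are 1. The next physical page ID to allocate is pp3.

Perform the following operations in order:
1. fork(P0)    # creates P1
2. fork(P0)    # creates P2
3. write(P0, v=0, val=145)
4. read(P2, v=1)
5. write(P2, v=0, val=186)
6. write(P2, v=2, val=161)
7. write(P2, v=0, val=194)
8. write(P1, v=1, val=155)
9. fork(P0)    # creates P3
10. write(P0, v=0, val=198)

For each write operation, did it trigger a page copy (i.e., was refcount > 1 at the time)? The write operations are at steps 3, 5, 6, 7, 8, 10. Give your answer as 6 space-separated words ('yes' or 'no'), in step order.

Op 1: fork(P0) -> P1. 3 ppages; refcounts: pp0:2 pp1:2 pp2:2
Op 2: fork(P0) -> P2. 3 ppages; refcounts: pp0:3 pp1:3 pp2:3
Op 3: write(P0, v0, 145). refcount(pp0)=3>1 -> COPY to pp3. 4 ppages; refcounts: pp0:2 pp1:3 pp2:3 pp3:1
Op 4: read(P2, v1) -> 22. No state change.
Op 5: write(P2, v0, 186). refcount(pp0)=2>1 -> COPY to pp4. 5 ppages; refcounts: pp0:1 pp1:3 pp2:3 pp3:1 pp4:1
Op 6: write(P2, v2, 161). refcount(pp2)=3>1 -> COPY to pp5. 6 ppages; refcounts: pp0:1 pp1:3 pp2:2 pp3:1 pp4:1 pp5:1
Op 7: write(P2, v0, 194). refcount(pp4)=1 -> write in place. 6 ppages; refcounts: pp0:1 pp1:3 pp2:2 pp3:1 pp4:1 pp5:1
Op 8: write(P1, v1, 155). refcount(pp1)=3>1 -> COPY to pp6. 7 ppages; refcounts: pp0:1 pp1:2 pp2:2 pp3:1 pp4:1 pp5:1 pp6:1
Op 9: fork(P0) -> P3. 7 ppages; refcounts: pp0:1 pp1:3 pp2:3 pp3:2 pp4:1 pp5:1 pp6:1
Op 10: write(P0, v0, 198). refcount(pp3)=2>1 -> COPY to pp7. 8 ppages; refcounts: pp0:1 pp1:3 pp2:3 pp3:1 pp4:1 pp5:1 pp6:1 pp7:1

yes yes yes no yes yes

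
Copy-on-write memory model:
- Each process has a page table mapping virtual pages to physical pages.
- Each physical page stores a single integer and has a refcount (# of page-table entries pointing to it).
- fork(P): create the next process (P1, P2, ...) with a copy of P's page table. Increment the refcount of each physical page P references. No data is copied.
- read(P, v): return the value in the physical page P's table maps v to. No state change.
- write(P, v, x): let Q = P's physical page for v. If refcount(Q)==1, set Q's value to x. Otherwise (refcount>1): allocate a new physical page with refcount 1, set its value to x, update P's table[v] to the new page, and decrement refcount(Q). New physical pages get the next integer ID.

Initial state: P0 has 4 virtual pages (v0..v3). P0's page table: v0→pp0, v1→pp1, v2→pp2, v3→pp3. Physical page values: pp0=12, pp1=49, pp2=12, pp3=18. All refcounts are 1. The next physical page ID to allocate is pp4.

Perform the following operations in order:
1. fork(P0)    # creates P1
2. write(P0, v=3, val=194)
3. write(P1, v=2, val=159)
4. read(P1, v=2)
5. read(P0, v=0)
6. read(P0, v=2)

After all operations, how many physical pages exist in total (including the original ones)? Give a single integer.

Answer: 6

Derivation:
Op 1: fork(P0) -> P1. 4 ppages; refcounts: pp0:2 pp1:2 pp2:2 pp3:2
Op 2: write(P0, v3, 194). refcount(pp3)=2>1 -> COPY to pp4. 5 ppages; refcounts: pp0:2 pp1:2 pp2:2 pp3:1 pp4:1
Op 3: write(P1, v2, 159). refcount(pp2)=2>1 -> COPY to pp5. 6 ppages; refcounts: pp0:2 pp1:2 pp2:1 pp3:1 pp4:1 pp5:1
Op 4: read(P1, v2) -> 159. No state change.
Op 5: read(P0, v0) -> 12. No state change.
Op 6: read(P0, v2) -> 12. No state change.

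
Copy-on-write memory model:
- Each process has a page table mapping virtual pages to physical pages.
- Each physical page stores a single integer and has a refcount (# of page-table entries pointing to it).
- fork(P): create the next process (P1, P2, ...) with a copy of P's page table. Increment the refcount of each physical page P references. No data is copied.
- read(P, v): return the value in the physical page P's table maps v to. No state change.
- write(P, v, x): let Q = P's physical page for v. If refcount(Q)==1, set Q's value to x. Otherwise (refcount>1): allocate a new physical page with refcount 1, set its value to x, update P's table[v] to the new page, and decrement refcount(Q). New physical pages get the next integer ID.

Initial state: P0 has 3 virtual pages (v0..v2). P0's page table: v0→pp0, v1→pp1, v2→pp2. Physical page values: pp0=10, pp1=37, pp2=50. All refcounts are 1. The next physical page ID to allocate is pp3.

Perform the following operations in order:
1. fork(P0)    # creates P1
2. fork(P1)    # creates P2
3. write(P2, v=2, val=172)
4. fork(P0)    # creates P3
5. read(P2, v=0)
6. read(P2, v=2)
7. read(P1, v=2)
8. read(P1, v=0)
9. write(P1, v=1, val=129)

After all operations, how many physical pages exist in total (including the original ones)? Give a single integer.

Op 1: fork(P0) -> P1. 3 ppages; refcounts: pp0:2 pp1:2 pp2:2
Op 2: fork(P1) -> P2. 3 ppages; refcounts: pp0:3 pp1:3 pp2:3
Op 3: write(P2, v2, 172). refcount(pp2)=3>1 -> COPY to pp3. 4 ppages; refcounts: pp0:3 pp1:3 pp2:2 pp3:1
Op 4: fork(P0) -> P3. 4 ppages; refcounts: pp0:4 pp1:4 pp2:3 pp3:1
Op 5: read(P2, v0) -> 10. No state change.
Op 6: read(P2, v2) -> 172. No state change.
Op 7: read(P1, v2) -> 50. No state change.
Op 8: read(P1, v0) -> 10. No state change.
Op 9: write(P1, v1, 129). refcount(pp1)=4>1 -> COPY to pp4. 5 ppages; refcounts: pp0:4 pp1:3 pp2:3 pp3:1 pp4:1

Answer: 5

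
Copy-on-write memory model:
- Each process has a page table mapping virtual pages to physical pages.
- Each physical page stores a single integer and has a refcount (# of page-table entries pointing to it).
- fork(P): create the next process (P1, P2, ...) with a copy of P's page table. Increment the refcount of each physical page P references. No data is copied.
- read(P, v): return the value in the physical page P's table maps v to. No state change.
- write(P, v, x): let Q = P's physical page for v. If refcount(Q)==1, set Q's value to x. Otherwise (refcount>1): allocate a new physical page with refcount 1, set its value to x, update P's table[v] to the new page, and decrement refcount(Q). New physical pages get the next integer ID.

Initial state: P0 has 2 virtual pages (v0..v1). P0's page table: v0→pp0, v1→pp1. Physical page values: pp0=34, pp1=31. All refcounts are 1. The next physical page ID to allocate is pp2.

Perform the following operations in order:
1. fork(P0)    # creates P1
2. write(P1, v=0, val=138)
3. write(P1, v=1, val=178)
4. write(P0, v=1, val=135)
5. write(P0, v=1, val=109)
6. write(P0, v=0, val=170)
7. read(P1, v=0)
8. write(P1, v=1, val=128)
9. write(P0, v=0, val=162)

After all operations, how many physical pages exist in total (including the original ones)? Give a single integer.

Answer: 4

Derivation:
Op 1: fork(P0) -> P1. 2 ppages; refcounts: pp0:2 pp1:2
Op 2: write(P1, v0, 138). refcount(pp0)=2>1 -> COPY to pp2. 3 ppages; refcounts: pp0:1 pp1:2 pp2:1
Op 3: write(P1, v1, 178). refcount(pp1)=2>1 -> COPY to pp3. 4 ppages; refcounts: pp0:1 pp1:1 pp2:1 pp3:1
Op 4: write(P0, v1, 135). refcount(pp1)=1 -> write in place. 4 ppages; refcounts: pp0:1 pp1:1 pp2:1 pp3:1
Op 5: write(P0, v1, 109). refcount(pp1)=1 -> write in place. 4 ppages; refcounts: pp0:1 pp1:1 pp2:1 pp3:1
Op 6: write(P0, v0, 170). refcount(pp0)=1 -> write in place. 4 ppages; refcounts: pp0:1 pp1:1 pp2:1 pp3:1
Op 7: read(P1, v0) -> 138. No state change.
Op 8: write(P1, v1, 128). refcount(pp3)=1 -> write in place. 4 ppages; refcounts: pp0:1 pp1:1 pp2:1 pp3:1
Op 9: write(P0, v0, 162). refcount(pp0)=1 -> write in place. 4 ppages; refcounts: pp0:1 pp1:1 pp2:1 pp3:1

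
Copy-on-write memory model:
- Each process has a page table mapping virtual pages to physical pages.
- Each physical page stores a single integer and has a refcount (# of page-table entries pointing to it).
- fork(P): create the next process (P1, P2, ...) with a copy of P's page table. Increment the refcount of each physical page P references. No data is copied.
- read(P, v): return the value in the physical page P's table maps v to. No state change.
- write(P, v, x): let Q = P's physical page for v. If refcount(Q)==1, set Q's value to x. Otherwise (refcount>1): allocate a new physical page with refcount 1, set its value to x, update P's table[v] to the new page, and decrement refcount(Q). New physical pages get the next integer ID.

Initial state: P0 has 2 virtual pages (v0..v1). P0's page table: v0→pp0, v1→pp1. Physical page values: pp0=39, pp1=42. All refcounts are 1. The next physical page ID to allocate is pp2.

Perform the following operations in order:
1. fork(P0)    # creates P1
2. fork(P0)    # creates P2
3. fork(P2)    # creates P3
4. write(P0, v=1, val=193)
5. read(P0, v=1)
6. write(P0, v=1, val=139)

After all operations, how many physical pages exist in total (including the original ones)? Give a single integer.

Answer: 3

Derivation:
Op 1: fork(P0) -> P1. 2 ppages; refcounts: pp0:2 pp1:2
Op 2: fork(P0) -> P2. 2 ppages; refcounts: pp0:3 pp1:3
Op 3: fork(P2) -> P3. 2 ppages; refcounts: pp0:4 pp1:4
Op 4: write(P0, v1, 193). refcount(pp1)=4>1 -> COPY to pp2. 3 ppages; refcounts: pp0:4 pp1:3 pp2:1
Op 5: read(P0, v1) -> 193. No state change.
Op 6: write(P0, v1, 139). refcount(pp2)=1 -> write in place. 3 ppages; refcounts: pp0:4 pp1:3 pp2:1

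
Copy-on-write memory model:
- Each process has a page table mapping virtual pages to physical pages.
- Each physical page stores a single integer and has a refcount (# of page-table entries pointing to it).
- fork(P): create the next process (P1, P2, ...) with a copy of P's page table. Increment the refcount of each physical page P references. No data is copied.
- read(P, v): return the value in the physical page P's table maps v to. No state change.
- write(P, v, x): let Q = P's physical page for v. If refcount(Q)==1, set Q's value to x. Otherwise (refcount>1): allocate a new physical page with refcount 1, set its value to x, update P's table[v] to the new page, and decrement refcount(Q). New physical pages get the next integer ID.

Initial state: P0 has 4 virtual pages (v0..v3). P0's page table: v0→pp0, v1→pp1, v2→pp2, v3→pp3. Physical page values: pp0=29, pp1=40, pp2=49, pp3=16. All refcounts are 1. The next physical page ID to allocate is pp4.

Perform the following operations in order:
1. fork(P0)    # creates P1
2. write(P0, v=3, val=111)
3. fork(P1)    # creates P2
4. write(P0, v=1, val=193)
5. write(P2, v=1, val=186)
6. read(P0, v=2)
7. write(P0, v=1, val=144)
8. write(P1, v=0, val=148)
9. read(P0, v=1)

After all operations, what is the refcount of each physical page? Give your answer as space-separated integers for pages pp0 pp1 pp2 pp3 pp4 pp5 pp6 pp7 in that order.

Op 1: fork(P0) -> P1. 4 ppages; refcounts: pp0:2 pp1:2 pp2:2 pp3:2
Op 2: write(P0, v3, 111). refcount(pp3)=2>1 -> COPY to pp4. 5 ppages; refcounts: pp0:2 pp1:2 pp2:2 pp3:1 pp4:1
Op 3: fork(P1) -> P2. 5 ppages; refcounts: pp0:3 pp1:3 pp2:3 pp3:2 pp4:1
Op 4: write(P0, v1, 193). refcount(pp1)=3>1 -> COPY to pp5. 6 ppages; refcounts: pp0:3 pp1:2 pp2:3 pp3:2 pp4:1 pp5:1
Op 5: write(P2, v1, 186). refcount(pp1)=2>1 -> COPY to pp6. 7 ppages; refcounts: pp0:3 pp1:1 pp2:3 pp3:2 pp4:1 pp5:1 pp6:1
Op 6: read(P0, v2) -> 49. No state change.
Op 7: write(P0, v1, 144). refcount(pp5)=1 -> write in place. 7 ppages; refcounts: pp0:3 pp1:1 pp2:3 pp3:2 pp4:1 pp5:1 pp6:1
Op 8: write(P1, v0, 148). refcount(pp0)=3>1 -> COPY to pp7. 8 ppages; refcounts: pp0:2 pp1:1 pp2:3 pp3:2 pp4:1 pp5:1 pp6:1 pp7:1
Op 9: read(P0, v1) -> 144. No state change.

Answer: 2 1 3 2 1 1 1 1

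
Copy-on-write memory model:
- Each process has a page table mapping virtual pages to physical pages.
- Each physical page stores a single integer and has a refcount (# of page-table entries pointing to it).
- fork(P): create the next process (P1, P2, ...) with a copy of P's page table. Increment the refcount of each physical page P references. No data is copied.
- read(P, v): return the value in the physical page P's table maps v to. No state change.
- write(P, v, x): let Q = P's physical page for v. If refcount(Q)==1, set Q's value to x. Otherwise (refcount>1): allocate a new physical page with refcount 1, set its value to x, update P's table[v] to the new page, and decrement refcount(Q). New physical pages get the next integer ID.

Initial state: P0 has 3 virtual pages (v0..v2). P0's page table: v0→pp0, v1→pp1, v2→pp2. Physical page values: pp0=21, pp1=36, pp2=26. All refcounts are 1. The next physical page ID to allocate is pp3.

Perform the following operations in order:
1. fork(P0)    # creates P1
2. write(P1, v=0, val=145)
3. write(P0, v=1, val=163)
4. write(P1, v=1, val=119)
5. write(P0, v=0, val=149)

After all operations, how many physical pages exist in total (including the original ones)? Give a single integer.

Answer: 5

Derivation:
Op 1: fork(P0) -> P1. 3 ppages; refcounts: pp0:2 pp1:2 pp2:2
Op 2: write(P1, v0, 145). refcount(pp0)=2>1 -> COPY to pp3. 4 ppages; refcounts: pp0:1 pp1:2 pp2:2 pp3:1
Op 3: write(P0, v1, 163). refcount(pp1)=2>1 -> COPY to pp4. 5 ppages; refcounts: pp0:1 pp1:1 pp2:2 pp3:1 pp4:1
Op 4: write(P1, v1, 119). refcount(pp1)=1 -> write in place. 5 ppages; refcounts: pp0:1 pp1:1 pp2:2 pp3:1 pp4:1
Op 5: write(P0, v0, 149). refcount(pp0)=1 -> write in place. 5 ppages; refcounts: pp0:1 pp1:1 pp2:2 pp3:1 pp4:1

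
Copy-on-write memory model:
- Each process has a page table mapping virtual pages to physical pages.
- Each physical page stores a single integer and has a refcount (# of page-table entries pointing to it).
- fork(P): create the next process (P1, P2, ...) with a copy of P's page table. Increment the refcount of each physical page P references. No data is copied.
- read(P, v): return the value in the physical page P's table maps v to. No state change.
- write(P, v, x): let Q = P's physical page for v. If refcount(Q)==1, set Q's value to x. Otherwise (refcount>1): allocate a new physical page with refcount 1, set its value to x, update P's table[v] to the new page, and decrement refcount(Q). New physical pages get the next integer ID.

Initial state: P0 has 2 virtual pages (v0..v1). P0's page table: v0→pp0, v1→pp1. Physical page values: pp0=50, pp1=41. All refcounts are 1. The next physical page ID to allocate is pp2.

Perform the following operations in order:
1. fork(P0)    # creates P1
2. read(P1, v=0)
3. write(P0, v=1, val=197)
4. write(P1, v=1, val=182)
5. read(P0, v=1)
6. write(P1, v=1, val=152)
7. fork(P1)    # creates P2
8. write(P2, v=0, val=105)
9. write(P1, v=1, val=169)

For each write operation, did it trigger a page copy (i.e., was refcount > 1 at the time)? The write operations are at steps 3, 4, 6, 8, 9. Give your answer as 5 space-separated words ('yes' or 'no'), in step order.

Op 1: fork(P0) -> P1. 2 ppages; refcounts: pp0:2 pp1:2
Op 2: read(P1, v0) -> 50. No state change.
Op 3: write(P0, v1, 197). refcount(pp1)=2>1 -> COPY to pp2. 3 ppages; refcounts: pp0:2 pp1:1 pp2:1
Op 4: write(P1, v1, 182). refcount(pp1)=1 -> write in place. 3 ppages; refcounts: pp0:2 pp1:1 pp2:1
Op 5: read(P0, v1) -> 197. No state change.
Op 6: write(P1, v1, 152). refcount(pp1)=1 -> write in place. 3 ppages; refcounts: pp0:2 pp1:1 pp2:1
Op 7: fork(P1) -> P2. 3 ppages; refcounts: pp0:3 pp1:2 pp2:1
Op 8: write(P2, v0, 105). refcount(pp0)=3>1 -> COPY to pp3. 4 ppages; refcounts: pp0:2 pp1:2 pp2:1 pp3:1
Op 9: write(P1, v1, 169). refcount(pp1)=2>1 -> COPY to pp4. 5 ppages; refcounts: pp0:2 pp1:1 pp2:1 pp3:1 pp4:1

yes no no yes yes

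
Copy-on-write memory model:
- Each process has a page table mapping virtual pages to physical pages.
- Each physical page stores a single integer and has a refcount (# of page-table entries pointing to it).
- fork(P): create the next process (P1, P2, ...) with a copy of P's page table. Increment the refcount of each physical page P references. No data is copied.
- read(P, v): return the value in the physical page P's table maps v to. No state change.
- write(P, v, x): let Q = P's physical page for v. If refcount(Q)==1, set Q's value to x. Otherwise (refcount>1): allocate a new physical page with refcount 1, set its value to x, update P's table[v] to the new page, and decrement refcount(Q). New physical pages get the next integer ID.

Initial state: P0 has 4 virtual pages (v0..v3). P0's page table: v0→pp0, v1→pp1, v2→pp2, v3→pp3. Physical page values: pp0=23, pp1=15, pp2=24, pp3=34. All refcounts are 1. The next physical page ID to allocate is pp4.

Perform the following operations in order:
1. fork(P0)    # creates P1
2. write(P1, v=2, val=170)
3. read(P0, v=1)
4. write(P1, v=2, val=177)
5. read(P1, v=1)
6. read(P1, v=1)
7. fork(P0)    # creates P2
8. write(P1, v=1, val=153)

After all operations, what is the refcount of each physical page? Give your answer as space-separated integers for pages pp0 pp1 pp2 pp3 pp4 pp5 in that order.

Answer: 3 2 2 3 1 1

Derivation:
Op 1: fork(P0) -> P1. 4 ppages; refcounts: pp0:2 pp1:2 pp2:2 pp3:2
Op 2: write(P1, v2, 170). refcount(pp2)=2>1 -> COPY to pp4. 5 ppages; refcounts: pp0:2 pp1:2 pp2:1 pp3:2 pp4:1
Op 3: read(P0, v1) -> 15. No state change.
Op 4: write(P1, v2, 177). refcount(pp4)=1 -> write in place. 5 ppages; refcounts: pp0:2 pp1:2 pp2:1 pp3:2 pp4:1
Op 5: read(P1, v1) -> 15. No state change.
Op 6: read(P1, v1) -> 15. No state change.
Op 7: fork(P0) -> P2. 5 ppages; refcounts: pp0:3 pp1:3 pp2:2 pp3:3 pp4:1
Op 8: write(P1, v1, 153). refcount(pp1)=3>1 -> COPY to pp5. 6 ppages; refcounts: pp0:3 pp1:2 pp2:2 pp3:3 pp4:1 pp5:1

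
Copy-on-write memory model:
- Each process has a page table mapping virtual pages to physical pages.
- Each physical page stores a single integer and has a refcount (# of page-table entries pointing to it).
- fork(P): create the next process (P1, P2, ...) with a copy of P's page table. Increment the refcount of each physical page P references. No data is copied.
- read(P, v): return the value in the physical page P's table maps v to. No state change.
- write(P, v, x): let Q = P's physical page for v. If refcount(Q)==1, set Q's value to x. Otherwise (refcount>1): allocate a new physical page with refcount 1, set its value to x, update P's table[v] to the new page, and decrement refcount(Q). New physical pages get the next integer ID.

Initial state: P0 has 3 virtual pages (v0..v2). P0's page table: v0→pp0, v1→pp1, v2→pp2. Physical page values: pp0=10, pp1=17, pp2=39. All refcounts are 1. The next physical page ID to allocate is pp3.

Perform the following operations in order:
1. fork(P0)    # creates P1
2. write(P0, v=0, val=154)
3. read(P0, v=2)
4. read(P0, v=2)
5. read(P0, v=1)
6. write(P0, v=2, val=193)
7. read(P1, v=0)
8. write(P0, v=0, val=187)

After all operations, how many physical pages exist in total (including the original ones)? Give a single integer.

Op 1: fork(P0) -> P1. 3 ppages; refcounts: pp0:2 pp1:2 pp2:2
Op 2: write(P0, v0, 154). refcount(pp0)=2>1 -> COPY to pp3. 4 ppages; refcounts: pp0:1 pp1:2 pp2:2 pp3:1
Op 3: read(P0, v2) -> 39. No state change.
Op 4: read(P0, v2) -> 39. No state change.
Op 5: read(P0, v1) -> 17. No state change.
Op 6: write(P0, v2, 193). refcount(pp2)=2>1 -> COPY to pp4. 5 ppages; refcounts: pp0:1 pp1:2 pp2:1 pp3:1 pp4:1
Op 7: read(P1, v0) -> 10. No state change.
Op 8: write(P0, v0, 187). refcount(pp3)=1 -> write in place. 5 ppages; refcounts: pp0:1 pp1:2 pp2:1 pp3:1 pp4:1

Answer: 5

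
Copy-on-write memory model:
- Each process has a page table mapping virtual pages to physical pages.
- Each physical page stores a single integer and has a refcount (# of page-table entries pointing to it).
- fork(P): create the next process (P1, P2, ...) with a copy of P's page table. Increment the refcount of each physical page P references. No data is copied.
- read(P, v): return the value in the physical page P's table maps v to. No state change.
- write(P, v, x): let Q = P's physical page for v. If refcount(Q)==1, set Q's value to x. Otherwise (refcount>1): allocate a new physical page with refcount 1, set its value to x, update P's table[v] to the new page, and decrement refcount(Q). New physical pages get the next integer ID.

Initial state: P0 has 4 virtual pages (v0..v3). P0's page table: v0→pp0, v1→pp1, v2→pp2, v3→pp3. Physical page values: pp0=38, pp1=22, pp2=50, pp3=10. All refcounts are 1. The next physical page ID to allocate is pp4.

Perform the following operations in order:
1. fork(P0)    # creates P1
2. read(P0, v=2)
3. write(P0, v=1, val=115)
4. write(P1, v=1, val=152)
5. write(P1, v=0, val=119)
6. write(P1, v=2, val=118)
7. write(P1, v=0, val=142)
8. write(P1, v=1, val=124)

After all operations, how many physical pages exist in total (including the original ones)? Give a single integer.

Answer: 7

Derivation:
Op 1: fork(P0) -> P1. 4 ppages; refcounts: pp0:2 pp1:2 pp2:2 pp3:2
Op 2: read(P0, v2) -> 50. No state change.
Op 3: write(P0, v1, 115). refcount(pp1)=2>1 -> COPY to pp4. 5 ppages; refcounts: pp0:2 pp1:1 pp2:2 pp3:2 pp4:1
Op 4: write(P1, v1, 152). refcount(pp1)=1 -> write in place. 5 ppages; refcounts: pp0:2 pp1:1 pp2:2 pp3:2 pp4:1
Op 5: write(P1, v0, 119). refcount(pp0)=2>1 -> COPY to pp5. 6 ppages; refcounts: pp0:1 pp1:1 pp2:2 pp3:2 pp4:1 pp5:1
Op 6: write(P1, v2, 118). refcount(pp2)=2>1 -> COPY to pp6. 7 ppages; refcounts: pp0:1 pp1:1 pp2:1 pp3:2 pp4:1 pp5:1 pp6:1
Op 7: write(P1, v0, 142). refcount(pp5)=1 -> write in place. 7 ppages; refcounts: pp0:1 pp1:1 pp2:1 pp3:2 pp4:1 pp5:1 pp6:1
Op 8: write(P1, v1, 124). refcount(pp1)=1 -> write in place. 7 ppages; refcounts: pp0:1 pp1:1 pp2:1 pp3:2 pp4:1 pp5:1 pp6:1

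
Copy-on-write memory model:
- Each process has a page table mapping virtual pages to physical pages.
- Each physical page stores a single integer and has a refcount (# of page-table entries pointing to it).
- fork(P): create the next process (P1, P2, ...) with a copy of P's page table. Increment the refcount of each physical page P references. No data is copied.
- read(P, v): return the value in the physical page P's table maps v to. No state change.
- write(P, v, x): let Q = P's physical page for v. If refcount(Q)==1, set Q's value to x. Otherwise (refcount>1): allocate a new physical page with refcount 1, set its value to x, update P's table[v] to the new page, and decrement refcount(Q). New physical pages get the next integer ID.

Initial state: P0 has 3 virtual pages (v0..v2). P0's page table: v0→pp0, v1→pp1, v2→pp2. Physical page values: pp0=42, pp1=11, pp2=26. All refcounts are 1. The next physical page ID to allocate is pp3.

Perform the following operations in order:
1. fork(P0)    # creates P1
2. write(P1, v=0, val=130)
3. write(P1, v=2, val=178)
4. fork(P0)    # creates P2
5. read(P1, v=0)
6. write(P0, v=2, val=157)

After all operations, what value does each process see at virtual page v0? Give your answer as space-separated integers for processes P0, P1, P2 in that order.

Op 1: fork(P0) -> P1. 3 ppages; refcounts: pp0:2 pp1:2 pp2:2
Op 2: write(P1, v0, 130). refcount(pp0)=2>1 -> COPY to pp3. 4 ppages; refcounts: pp0:1 pp1:2 pp2:2 pp3:1
Op 3: write(P1, v2, 178). refcount(pp2)=2>1 -> COPY to pp4. 5 ppages; refcounts: pp0:1 pp1:2 pp2:1 pp3:1 pp4:1
Op 4: fork(P0) -> P2. 5 ppages; refcounts: pp0:2 pp1:3 pp2:2 pp3:1 pp4:1
Op 5: read(P1, v0) -> 130. No state change.
Op 6: write(P0, v2, 157). refcount(pp2)=2>1 -> COPY to pp5. 6 ppages; refcounts: pp0:2 pp1:3 pp2:1 pp3:1 pp4:1 pp5:1
P0: v0 -> pp0 = 42
P1: v0 -> pp3 = 130
P2: v0 -> pp0 = 42

Answer: 42 130 42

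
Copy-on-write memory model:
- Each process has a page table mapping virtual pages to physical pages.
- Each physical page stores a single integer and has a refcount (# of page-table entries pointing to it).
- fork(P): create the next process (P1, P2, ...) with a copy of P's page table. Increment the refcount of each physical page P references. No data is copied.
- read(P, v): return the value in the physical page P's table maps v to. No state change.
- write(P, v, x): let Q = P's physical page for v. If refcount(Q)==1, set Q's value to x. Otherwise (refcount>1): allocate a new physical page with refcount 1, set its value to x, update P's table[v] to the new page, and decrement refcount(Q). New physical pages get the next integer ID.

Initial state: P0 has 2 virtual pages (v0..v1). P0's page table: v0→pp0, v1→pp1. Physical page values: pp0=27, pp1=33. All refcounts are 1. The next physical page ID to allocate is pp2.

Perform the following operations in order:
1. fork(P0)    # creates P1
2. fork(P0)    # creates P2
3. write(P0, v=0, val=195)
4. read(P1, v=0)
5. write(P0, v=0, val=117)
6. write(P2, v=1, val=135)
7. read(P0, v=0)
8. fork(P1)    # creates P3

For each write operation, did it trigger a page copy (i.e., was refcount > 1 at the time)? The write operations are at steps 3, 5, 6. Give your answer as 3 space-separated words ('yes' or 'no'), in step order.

Op 1: fork(P0) -> P1. 2 ppages; refcounts: pp0:2 pp1:2
Op 2: fork(P0) -> P2. 2 ppages; refcounts: pp0:3 pp1:3
Op 3: write(P0, v0, 195). refcount(pp0)=3>1 -> COPY to pp2. 3 ppages; refcounts: pp0:2 pp1:3 pp2:1
Op 4: read(P1, v0) -> 27. No state change.
Op 5: write(P0, v0, 117). refcount(pp2)=1 -> write in place. 3 ppages; refcounts: pp0:2 pp1:3 pp2:1
Op 6: write(P2, v1, 135). refcount(pp1)=3>1 -> COPY to pp3. 4 ppages; refcounts: pp0:2 pp1:2 pp2:1 pp3:1
Op 7: read(P0, v0) -> 117. No state change.
Op 8: fork(P1) -> P3. 4 ppages; refcounts: pp0:3 pp1:3 pp2:1 pp3:1

yes no yes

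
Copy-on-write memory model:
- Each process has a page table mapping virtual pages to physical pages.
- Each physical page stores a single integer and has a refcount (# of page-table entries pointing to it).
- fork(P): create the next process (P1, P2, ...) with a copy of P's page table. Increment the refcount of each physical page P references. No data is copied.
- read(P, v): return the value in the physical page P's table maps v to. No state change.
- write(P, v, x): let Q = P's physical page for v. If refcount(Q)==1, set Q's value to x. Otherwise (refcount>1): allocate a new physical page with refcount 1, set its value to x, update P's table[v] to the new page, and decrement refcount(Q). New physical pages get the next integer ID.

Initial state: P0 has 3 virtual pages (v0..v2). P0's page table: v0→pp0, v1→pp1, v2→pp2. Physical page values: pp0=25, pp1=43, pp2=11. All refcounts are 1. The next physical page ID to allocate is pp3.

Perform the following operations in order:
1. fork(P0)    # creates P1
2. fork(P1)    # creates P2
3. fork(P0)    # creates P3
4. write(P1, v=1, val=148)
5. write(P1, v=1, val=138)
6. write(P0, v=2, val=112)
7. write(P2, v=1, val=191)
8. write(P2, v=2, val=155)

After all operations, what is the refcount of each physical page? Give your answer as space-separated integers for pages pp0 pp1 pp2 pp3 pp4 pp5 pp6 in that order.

Answer: 4 2 2 1 1 1 1

Derivation:
Op 1: fork(P0) -> P1. 3 ppages; refcounts: pp0:2 pp1:2 pp2:2
Op 2: fork(P1) -> P2. 3 ppages; refcounts: pp0:3 pp1:3 pp2:3
Op 3: fork(P0) -> P3. 3 ppages; refcounts: pp0:4 pp1:4 pp2:4
Op 4: write(P1, v1, 148). refcount(pp1)=4>1 -> COPY to pp3. 4 ppages; refcounts: pp0:4 pp1:3 pp2:4 pp3:1
Op 5: write(P1, v1, 138). refcount(pp3)=1 -> write in place. 4 ppages; refcounts: pp0:4 pp1:3 pp2:4 pp3:1
Op 6: write(P0, v2, 112). refcount(pp2)=4>1 -> COPY to pp4. 5 ppages; refcounts: pp0:4 pp1:3 pp2:3 pp3:1 pp4:1
Op 7: write(P2, v1, 191). refcount(pp1)=3>1 -> COPY to pp5. 6 ppages; refcounts: pp0:4 pp1:2 pp2:3 pp3:1 pp4:1 pp5:1
Op 8: write(P2, v2, 155). refcount(pp2)=3>1 -> COPY to pp6. 7 ppages; refcounts: pp0:4 pp1:2 pp2:2 pp3:1 pp4:1 pp5:1 pp6:1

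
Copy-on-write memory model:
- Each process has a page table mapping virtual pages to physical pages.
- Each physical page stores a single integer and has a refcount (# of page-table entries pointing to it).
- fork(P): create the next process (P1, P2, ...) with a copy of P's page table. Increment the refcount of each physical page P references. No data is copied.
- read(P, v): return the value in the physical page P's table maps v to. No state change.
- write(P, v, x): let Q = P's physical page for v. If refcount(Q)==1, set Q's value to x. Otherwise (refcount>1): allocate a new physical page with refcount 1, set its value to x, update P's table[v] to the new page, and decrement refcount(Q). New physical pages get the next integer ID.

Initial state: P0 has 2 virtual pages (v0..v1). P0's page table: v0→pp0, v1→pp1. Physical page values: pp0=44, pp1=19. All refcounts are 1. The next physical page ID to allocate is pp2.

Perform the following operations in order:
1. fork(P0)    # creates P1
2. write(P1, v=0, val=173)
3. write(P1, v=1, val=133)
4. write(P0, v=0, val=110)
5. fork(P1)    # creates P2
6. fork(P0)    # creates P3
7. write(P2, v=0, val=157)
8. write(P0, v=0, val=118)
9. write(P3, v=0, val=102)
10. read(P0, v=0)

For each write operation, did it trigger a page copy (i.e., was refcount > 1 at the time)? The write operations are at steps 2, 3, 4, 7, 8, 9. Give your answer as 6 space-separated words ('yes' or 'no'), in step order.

Op 1: fork(P0) -> P1. 2 ppages; refcounts: pp0:2 pp1:2
Op 2: write(P1, v0, 173). refcount(pp0)=2>1 -> COPY to pp2. 3 ppages; refcounts: pp0:1 pp1:2 pp2:1
Op 3: write(P1, v1, 133). refcount(pp1)=2>1 -> COPY to pp3. 4 ppages; refcounts: pp0:1 pp1:1 pp2:1 pp3:1
Op 4: write(P0, v0, 110). refcount(pp0)=1 -> write in place. 4 ppages; refcounts: pp0:1 pp1:1 pp2:1 pp3:1
Op 5: fork(P1) -> P2. 4 ppages; refcounts: pp0:1 pp1:1 pp2:2 pp3:2
Op 6: fork(P0) -> P3. 4 ppages; refcounts: pp0:2 pp1:2 pp2:2 pp3:2
Op 7: write(P2, v0, 157). refcount(pp2)=2>1 -> COPY to pp4. 5 ppages; refcounts: pp0:2 pp1:2 pp2:1 pp3:2 pp4:1
Op 8: write(P0, v0, 118). refcount(pp0)=2>1 -> COPY to pp5. 6 ppages; refcounts: pp0:1 pp1:2 pp2:1 pp3:2 pp4:1 pp5:1
Op 9: write(P3, v0, 102). refcount(pp0)=1 -> write in place. 6 ppages; refcounts: pp0:1 pp1:2 pp2:1 pp3:2 pp4:1 pp5:1
Op 10: read(P0, v0) -> 118. No state change.

yes yes no yes yes no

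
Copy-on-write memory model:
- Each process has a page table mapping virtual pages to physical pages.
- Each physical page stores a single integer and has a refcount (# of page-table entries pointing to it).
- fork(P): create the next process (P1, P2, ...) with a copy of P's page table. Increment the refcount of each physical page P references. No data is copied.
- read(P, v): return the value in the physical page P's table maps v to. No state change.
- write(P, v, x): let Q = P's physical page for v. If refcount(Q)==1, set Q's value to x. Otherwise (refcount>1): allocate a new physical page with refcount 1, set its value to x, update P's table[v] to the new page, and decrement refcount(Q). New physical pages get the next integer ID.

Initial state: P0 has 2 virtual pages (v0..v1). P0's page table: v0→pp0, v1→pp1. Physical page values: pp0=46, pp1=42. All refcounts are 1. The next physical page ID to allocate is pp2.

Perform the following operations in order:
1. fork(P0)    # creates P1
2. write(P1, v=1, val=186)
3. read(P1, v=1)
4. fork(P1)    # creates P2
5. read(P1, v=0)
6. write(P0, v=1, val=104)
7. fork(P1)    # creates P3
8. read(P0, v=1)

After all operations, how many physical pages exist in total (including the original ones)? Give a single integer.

Answer: 3

Derivation:
Op 1: fork(P0) -> P1. 2 ppages; refcounts: pp0:2 pp1:2
Op 2: write(P1, v1, 186). refcount(pp1)=2>1 -> COPY to pp2. 3 ppages; refcounts: pp0:2 pp1:1 pp2:1
Op 3: read(P1, v1) -> 186. No state change.
Op 4: fork(P1) -> P2. 3 ppages; refcounts: pp0:3 pp1:1 pp2:2
Op 5: read(P1, v0) -> 46. No state change.
Op 6: write(P0, v1, 104). refcount(pp1)=1 -> write in place. 3 ppages; refcounts: pp0:3 pp1:1 pp2:2
Op 7: fork(P1) -> P3. 3 ppages; refcounts: pp0:4 pp1:1 pp2:3
Op 8: read(P0, v1) -> 104. No state change.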